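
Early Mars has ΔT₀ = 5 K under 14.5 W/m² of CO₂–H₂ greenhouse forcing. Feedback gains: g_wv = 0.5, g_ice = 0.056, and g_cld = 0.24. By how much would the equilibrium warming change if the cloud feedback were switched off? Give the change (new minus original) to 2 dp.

-13.25 K

Original: g = 0.796, ΔT = 5/(1−0.796) = 24.5098 K.
Without cloud: g' = 0.556, ΔT' = 5/(1−0.556) = 11.2613 K.
Change = 11.2613 − 24.5098 = -13.25 K.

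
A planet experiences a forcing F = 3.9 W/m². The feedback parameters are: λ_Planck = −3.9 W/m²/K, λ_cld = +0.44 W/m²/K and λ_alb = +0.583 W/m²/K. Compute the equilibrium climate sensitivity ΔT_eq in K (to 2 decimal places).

Net feedback parameter λ = (−3.9) + (+0.44) + (+0.583) = -2.877 W/m²/K.
ΔT = −F/λ = −3.9/(-2.877) = 1.36 K.

1.36 K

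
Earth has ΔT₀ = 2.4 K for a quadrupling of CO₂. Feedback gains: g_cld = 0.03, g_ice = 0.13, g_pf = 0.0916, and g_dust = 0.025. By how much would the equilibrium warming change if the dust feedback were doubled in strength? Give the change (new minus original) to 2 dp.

0.12 K

Original: g = 0.2766, ΔT = 2.4/(1−0.2766) = 3.3177 K.
With doubled dust: g' = 0.3016, ΔT' = 2.4/(1−0.3016) = 3.4364 K.
Change = 3.4364 − 3.3177 = 0.12 K.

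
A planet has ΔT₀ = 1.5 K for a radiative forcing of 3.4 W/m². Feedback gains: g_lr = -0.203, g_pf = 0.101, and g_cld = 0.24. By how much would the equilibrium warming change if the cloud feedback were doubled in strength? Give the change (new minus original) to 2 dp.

Original: g = 0.138, ΔT = 1.5/(1−0.138) = 1.7401 K.
With doubled cloud: g' = 0.378, ΔT' = 1.5/(1−0.378) = 2.4116 K.
Change = 2.4116 − 1.7401 = 0.67 K.

0.67 K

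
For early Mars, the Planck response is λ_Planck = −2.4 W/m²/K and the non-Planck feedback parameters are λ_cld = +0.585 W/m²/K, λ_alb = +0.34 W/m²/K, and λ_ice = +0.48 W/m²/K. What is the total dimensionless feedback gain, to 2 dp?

Convert to gains: g_cld = 0.585/2.4 = 0.2437; g_alb = 0.34/2.4 = 0.1417; g_ice = 0.48/2.4 = 0.2.
Total gain g = 0.5854.

0.59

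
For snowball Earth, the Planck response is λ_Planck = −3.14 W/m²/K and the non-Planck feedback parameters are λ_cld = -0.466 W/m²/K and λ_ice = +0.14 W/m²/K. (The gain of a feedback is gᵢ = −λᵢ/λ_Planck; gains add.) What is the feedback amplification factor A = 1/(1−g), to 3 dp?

0.906

Convert to gains: g_cld = -0.466/3.14 = -0.1484; g_ice = 0.14/3.14 = 0.04459.
Total gain g = -0.10381.
A = 1/(1 + 0.10381) = 0.906.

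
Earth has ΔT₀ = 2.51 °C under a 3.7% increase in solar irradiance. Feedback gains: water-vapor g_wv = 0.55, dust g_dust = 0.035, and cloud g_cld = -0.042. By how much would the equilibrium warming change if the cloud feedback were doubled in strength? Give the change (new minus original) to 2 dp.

-0.46 °C

Original: g = 0.543, ΔT = 2.51/(1−0.543) = 5.4923 °C.
With doubled cloud: g' = 0.501, ΔT' = 2.51/(1−0.501) = 5.0301 °C.
Change = 5.0301 − 5.4923 = -0.46 °C.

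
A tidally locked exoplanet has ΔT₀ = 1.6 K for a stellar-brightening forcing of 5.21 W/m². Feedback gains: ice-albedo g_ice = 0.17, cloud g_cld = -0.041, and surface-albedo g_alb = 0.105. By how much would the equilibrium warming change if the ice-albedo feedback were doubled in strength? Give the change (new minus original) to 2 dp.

0.60 K

Original: g = 0.234, ΔT = 1.6/(1−0.234) = 2.0888 K.
With doubled ice-albedo: g' = 0.404, ΔT' = 1.6/(1−0.404) = 2.6846 K.
Change = 2.6846 − 2.0888 = 0.60 K.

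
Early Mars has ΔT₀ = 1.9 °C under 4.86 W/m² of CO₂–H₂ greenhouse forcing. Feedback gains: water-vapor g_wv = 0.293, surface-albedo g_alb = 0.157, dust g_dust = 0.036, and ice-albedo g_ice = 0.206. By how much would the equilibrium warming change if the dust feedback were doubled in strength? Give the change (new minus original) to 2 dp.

0.82 °C

Original: g = 0.692, ΔT = 1.9/(1−0.692) = 6.1688 °C.
With doubled dust: g' = 0.728, ΔT' = 1.9/(1−0.728) = 6.9853 °C.
Change = 6.9853 − 6.1688 = 0.82 °C.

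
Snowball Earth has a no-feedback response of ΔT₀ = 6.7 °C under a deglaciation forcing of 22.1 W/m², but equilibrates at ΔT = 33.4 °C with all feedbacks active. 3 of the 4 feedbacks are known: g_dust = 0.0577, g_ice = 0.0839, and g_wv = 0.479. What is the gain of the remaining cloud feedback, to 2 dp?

Amplification A = ΔT/ΔT₀ = 33.4/6.7 = 4.985.
Total gain g = 1 − 1/A = 1 − 1/4.985 = 0.7994.
Known gains sum to 0.0577 + 0.0839 + 0.479 = 0.6206.
g_cld = 0.7994 − 0.6206 = 0.18.

0.18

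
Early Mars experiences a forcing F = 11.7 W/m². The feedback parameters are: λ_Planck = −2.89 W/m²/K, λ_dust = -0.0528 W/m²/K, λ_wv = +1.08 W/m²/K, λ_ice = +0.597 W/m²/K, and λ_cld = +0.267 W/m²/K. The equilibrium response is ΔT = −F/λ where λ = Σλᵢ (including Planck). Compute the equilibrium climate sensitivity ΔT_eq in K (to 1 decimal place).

Net feedback parameter λ = (−2.89) + (-0.0528) + (+1.08) + (+0.597) + (+0.267) = -0.9988 W/m²/K.
ΔT = −F/λ = −11.7/(-0.9988) = 11.7 K.

11.7 K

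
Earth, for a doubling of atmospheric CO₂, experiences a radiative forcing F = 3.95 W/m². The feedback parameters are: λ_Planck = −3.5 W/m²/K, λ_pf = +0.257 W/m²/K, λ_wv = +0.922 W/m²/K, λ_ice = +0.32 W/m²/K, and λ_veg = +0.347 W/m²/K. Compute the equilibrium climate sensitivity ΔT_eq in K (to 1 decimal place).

2.4 K

Net feedback parameter λ = (−3.5) + (+0.257) + (+0.922) + (+0.32) + (+0.347) = -1.654 W/m²/K.
ΔT = −F/λ = −3.95/(-1.654) = 2.4 K.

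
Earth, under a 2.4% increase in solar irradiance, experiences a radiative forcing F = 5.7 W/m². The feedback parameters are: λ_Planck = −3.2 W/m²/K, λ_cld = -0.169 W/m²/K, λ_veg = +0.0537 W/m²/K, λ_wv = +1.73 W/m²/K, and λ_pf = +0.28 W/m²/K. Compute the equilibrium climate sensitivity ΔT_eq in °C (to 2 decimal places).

Net feedback parameter λ = (−3.2) + (-0.169) + (+0.0537) + (+1.73) + (+0.28) = -1.3053 W/m²/K.
ΔT = −F/λ = −5.7/(-1.3053) = 4.37 °C.

4.37 °C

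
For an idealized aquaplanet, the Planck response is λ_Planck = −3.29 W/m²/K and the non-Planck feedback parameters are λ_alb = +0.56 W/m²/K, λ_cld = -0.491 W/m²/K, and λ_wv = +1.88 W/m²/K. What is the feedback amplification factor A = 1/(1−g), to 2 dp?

Convert to gains: g_alb = 0.56/3.29 = 0.1702; g_cld = -0.491/3.29 = -0.1492; g_wv = 1.88/3.29 = 0.5714.
Total gain g = 0.5924.
A = 1/(1 − 0.5924) = 2.45.

2.45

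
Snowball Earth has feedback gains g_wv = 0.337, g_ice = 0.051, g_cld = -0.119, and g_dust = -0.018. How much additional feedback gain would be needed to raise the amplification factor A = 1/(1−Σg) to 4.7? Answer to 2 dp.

Current total gain = 0.251.
Target gain for A = 4.7: g* = 1 − 1/4.7 = 0.7872.
Additional gain needed = 0.7872 − 0.251 = 0.54.

0.54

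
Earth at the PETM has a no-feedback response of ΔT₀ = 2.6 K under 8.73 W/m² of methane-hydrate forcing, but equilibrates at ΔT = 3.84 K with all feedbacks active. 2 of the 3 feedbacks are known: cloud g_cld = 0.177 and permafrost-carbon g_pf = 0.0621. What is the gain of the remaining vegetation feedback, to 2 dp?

Amplification A = ΔT/ΔT₀ = 3.84/2.6 = 1.477.
Total gain g = 1 − 1/A = 1 − 1/1.477 = 0.323.
Known gains sum to 0.177 + 0.0621 = 0.2391.
g_veg = 0.323 − 0.2391 = 0.08.

0.08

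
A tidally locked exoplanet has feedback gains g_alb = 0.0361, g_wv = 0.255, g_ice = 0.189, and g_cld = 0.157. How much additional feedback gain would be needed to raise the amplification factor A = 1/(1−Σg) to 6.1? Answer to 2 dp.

Current total gain = 0.6371.
Target gain for A = 6.1: g* = 1 − 1/6.1 = 0.8361.
Additional gain needed = 0.8361 − 0.6371 = 0.20.

0.20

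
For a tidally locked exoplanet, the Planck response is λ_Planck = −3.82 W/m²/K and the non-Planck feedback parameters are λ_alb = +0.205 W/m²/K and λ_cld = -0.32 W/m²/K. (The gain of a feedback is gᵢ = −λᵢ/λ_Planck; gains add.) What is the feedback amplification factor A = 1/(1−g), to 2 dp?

Convert to gains: g_alb = 0.205/3.82 = 0.05366; g_cld = -0.32/3.82 = -0.08377.
Total gain g = -0.03011.
A = 1/(1 + 0.03011) = 0.97.

0.97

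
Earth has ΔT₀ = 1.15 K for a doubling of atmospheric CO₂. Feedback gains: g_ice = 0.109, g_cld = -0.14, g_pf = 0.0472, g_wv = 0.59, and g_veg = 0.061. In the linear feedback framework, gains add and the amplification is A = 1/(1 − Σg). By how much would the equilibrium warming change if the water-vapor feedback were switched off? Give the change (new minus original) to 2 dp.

-2.21 K

Original: g = 0.6672, ΔT = 1.15/(1−0.6672) = 3.4555 K.
Without water-vapor: g' = 0.0772, ΔT' = 1.15/(1−0.0772) = 1.2462 K.
Change = 1.2462 − 3.4555 = -2.21 K.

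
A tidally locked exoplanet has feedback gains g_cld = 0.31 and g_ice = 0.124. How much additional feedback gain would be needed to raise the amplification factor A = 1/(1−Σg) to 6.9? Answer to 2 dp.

0.42

Current total gain = 0.434.
Target gain for A = 6.9: g* = 1 − 1/6.9 = 0.8551.
Additional gain needed = 0.8551 − 0.434 = 0.42.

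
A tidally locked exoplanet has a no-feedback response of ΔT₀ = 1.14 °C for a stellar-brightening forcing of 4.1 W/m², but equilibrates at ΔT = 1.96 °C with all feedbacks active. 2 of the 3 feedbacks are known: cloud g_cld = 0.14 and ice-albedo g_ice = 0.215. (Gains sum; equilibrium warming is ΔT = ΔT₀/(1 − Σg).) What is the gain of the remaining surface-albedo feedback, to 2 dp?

0.06

Amplification A = ΔT/ΔT₀ = 1.96/1.14 = 1.719.
Total gain g = 1 − 1/A = 1 − 1/1.719 = 0.4183.
Known gains sum to 0.14 + 0.215 = 0.355.
g_alb = 0.4183 − 0.355 = 0.06.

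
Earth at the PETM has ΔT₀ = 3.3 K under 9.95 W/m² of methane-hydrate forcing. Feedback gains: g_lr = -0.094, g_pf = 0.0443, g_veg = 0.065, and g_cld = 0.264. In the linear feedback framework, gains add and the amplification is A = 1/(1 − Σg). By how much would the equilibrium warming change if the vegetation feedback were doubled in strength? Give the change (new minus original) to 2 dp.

Original: g = 0.2793, ΔT = 3.3/(1−0.2793) = 4.5789 K.
With doubled vegetation: g' = 0.3443, ΔT' = 3.3/(1−0.3443) = 5.0328 K.
Change = 5.0328 − 4.5789 = 0.45 K.

0.45 K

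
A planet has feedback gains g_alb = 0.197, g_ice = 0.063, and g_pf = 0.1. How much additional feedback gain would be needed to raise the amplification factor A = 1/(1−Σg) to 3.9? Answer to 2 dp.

0.38

Current total gain = 0.36.
Target gain for A = 3.9: g* = 1 − 1/3.9 = 0.7436.
Additional gain needed = 0.7436 − 0.36 = 0.38.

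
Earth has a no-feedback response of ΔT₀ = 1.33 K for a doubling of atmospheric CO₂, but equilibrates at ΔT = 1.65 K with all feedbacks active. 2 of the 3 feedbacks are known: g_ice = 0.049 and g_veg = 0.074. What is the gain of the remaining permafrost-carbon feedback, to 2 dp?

Amplification A = ΔT/ΔT₀ = 1.65/1.33 = 1.241.
Total gain g = 1 − 1/A = 1 − 1/1.241 = 0.1942.
Known gains sum to 0.049 + 0.074 = 0.123.
g_pf = 0.1942 − 0.123 = 0.07.

0.07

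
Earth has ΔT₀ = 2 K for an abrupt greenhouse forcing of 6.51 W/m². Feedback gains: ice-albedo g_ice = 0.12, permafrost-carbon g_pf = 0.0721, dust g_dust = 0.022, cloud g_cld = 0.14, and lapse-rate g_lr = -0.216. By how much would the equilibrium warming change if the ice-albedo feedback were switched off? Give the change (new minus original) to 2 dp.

-0.28 K

Original: g = 0.1381, ΔT = 2/(1−0.1381) = 2.3205 K.
Without ice-albedo: g' = 0.0181, ΔT' = 2/(1−0.0181) = 2.0369 K.
Change = 2.0369 − 2.3205 = -0.28 K.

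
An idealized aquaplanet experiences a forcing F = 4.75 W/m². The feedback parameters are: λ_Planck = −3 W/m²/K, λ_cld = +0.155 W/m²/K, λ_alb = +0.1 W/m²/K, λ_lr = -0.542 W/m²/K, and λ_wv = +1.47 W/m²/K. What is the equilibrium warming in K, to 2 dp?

Net feedback parameter λ = (−3) + (+0.155) + (+0.1) + (-0.542) + (+1.47) = -1.817 W/m²/K.
ΔT = −F/λ = −4.75/(-1.817) = 2.61 K.

2.61 K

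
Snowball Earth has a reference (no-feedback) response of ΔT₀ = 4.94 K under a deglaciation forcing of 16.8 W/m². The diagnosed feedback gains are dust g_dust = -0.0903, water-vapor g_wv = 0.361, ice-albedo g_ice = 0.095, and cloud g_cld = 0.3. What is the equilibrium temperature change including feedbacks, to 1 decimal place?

14.8 K

Total gain g = -0.0903 + 0.361 + 0.095 + 0.3 = 0.6657.
Amplification A = 1/(1 − 0.6657) = 2.991.
ΔT = 4.94 × 2.991 = 14.8 K.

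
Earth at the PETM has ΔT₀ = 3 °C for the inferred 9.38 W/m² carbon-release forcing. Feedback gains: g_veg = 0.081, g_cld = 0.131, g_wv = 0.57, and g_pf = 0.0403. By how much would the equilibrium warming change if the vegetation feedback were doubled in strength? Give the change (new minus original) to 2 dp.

14.14 °C

Original: g = 0.8223, ΔT = 3/(1−0.8223) = 16.8824 °C.
With doubled vegetation: g' = 0.9033, ΔT' = 3/(1−0.9033) = 31.0238 °C.
Change = 31.0238 − 16.8824 = 14.14 °C.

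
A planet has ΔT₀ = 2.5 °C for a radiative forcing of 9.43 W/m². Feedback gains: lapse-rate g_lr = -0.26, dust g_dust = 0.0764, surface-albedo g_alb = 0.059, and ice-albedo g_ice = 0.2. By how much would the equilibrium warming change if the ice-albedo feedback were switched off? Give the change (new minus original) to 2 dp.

Original: g = 0.0754, ΔT = 2.5/(1−0.0754) = 2.7039 °C.
Without ice-albedo: g' = -0.1246, ΔT' = 2.5/(1+0.1246) = 2.2230 °C.
Change = 2.2230 − 2.7039 = -0.48 °C.

-0.48 °C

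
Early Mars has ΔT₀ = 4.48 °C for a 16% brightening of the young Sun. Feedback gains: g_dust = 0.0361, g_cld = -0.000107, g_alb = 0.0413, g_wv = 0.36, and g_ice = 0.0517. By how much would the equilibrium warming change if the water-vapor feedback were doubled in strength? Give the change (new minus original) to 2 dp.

20.90 °C

Original: g = 0.488993, ΔT = 4.48/(1−0.488993) = 8.7670 °C.
With doubled water-vapor: g' = 0.848993, ΔT' = 4.48/(1−0.848993) = 29.6675 °C.
Change = 29.6675 − 8.7670 = 20.90 °C.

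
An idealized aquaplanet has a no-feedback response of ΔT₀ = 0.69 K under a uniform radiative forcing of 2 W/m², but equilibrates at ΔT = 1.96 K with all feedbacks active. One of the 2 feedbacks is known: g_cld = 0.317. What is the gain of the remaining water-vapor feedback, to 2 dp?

Amplification A = ΔT/ΔT₀ = 1.96/0.69 = 2.841.
Total gain g = 1 − 1/A = 1 − 1/2.841 = 0.648.
The known gain is 0.317.
g_wv = 0.648 − 0.317 = 0.33.

0.33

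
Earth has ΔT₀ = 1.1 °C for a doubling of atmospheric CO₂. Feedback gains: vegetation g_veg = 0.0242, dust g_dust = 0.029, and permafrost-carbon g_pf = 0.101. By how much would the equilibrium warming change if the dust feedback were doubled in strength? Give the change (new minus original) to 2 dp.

0.05 °C

Original: g = 0.1542, ΔT = 1.1/(1−0.1542) = 1.3005 °C.
With doubled dust: g' = 0.1832, ΔT' = 1.1/(1−0.1832) = 1.3467 °C.
Change = 1.3467 − 1.3005 = 0.05 °C.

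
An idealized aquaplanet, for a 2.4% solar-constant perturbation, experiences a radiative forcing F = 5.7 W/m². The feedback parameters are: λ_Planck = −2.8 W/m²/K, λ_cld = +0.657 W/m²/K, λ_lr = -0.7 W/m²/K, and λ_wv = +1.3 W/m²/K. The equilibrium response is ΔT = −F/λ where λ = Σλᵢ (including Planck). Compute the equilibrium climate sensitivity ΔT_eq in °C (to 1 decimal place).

Net feedback parameter λ = (−2.8) + (+0.657) + (-0.7) + (+1.3) = -1.543 W/m²/K.
ΔT = −F/λ = −5.7/(-1.543) = 3.7 °C.

3.7 °C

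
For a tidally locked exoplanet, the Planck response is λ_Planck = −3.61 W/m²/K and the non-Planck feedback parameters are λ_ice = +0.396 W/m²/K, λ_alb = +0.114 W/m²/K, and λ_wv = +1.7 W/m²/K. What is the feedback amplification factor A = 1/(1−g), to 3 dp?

Convert to gains: g_ice = 0.396/3.61 = 0.1097; g_alb = 0.114/3.61 = 0.03158; g_wv = 1.7/3.61 = 0.4709.
Total gain g = 0.61218.
A = 1/(1 − 0.61218) = 2.579.

2.579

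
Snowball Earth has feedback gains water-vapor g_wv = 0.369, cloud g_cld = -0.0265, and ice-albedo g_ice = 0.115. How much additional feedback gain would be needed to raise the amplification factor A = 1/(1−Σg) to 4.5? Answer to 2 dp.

Current total gain = 0.4575.
Target gain for A = 4.5: g* = 1 − 1/4.5 = 0.7778.
Additional gain needed = 0.7778 − 0.4575 = 0.32.

0.32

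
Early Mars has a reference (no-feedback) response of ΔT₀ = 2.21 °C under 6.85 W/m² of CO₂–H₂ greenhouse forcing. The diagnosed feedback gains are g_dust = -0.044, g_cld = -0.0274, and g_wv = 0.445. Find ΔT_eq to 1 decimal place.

Total gain g = -0.044 − 0.0274 + 0.445 = 0.3736.
Amplification A = 1/(1 − 0.3736) = 1.596.
ΔT = 2.21 × 1.596 = 3.5 °C.

3.5 °C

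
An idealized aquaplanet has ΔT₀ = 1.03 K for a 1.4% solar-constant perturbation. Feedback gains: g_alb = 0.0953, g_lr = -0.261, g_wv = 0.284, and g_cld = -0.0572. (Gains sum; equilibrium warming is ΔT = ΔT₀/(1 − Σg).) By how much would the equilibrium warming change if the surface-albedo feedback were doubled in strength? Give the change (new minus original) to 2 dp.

Original: g = 0.0611, ΔT = 1.03/(1−0.0611) = 1.0970 K.
With doubled surface-albedo: g' = 0.1564, ΔT' = 1.03/(1−0.1564) = 1.2210 K.
Change = 1.2210 − 1.0970 = 0.12 K.

0.12 K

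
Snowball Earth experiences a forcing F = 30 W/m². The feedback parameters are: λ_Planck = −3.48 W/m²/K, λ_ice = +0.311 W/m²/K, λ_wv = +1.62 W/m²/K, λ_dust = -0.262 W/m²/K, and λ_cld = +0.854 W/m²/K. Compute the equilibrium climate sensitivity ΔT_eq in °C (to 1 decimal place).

Net feedback parameter λ = (−3.48) + (+0.311) + (+1.62) + (-0.262) + (+0.854) = -0.957 W/m²/K.
ΔT = −F/λ = −30/(-0.957) = 31.3 °C.

31.3 °C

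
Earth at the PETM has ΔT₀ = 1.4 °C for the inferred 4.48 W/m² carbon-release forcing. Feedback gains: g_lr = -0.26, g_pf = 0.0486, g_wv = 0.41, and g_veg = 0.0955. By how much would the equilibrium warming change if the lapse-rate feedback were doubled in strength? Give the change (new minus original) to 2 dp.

-0.53 °C

Original: g = 0.2941, ΔT = 1.4/(1−0.2941) = 1.9833 °C.
With doubled lapse-rate: g' = 0.0341, ΔT' = 1.4/(1−0.0341) = 1.4494 °C.
Change = 1.4494 − 1.9833 = -0.53 °C.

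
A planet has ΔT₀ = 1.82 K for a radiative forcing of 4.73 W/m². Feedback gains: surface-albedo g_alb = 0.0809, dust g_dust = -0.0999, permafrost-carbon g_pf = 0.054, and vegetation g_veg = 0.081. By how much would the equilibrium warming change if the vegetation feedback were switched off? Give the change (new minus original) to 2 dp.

Original: g = 0.116, ΔT = 1.82/(1−0.116) = 2.0588 K.
Without vegetation: g' = 0.035, ΔT' = 1.82/(1−0.035) = 1.8860 K.
Change = 1.8860 − 2.0588 = -0.17 K.

-0.17 K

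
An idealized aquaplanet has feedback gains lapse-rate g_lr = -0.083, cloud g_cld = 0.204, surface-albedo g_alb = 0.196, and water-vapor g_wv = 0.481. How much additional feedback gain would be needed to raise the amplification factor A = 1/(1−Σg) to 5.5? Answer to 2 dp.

0.02

Current total gain = 0.798.
Target gain for A = 5.5: g* = 1 − 1/5.5 = 0.8182.
Additional gain needed = 0.8182 − 0.798 = 0.02.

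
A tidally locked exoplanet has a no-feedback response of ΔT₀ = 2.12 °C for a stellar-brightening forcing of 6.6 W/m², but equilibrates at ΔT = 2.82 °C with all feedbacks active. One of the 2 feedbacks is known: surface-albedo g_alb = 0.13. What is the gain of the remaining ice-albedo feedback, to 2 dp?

0.12

Amplification A = ΔT/ΔT₀ = 2.82/2.12 = 1.33.
Total gain g = 1 − 1/A = 1 − 1/1.33 = 0.2481.
The known gain is 0.13.
g_ice = 0.2481 − 0.13 = 0.12.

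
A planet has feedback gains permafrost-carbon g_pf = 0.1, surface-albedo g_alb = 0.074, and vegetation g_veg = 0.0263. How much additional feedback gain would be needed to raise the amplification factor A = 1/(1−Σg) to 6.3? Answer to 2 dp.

0.64

Current total gain = 0.2003.
Target gain for A = 6.3: g* = 1 − 1/6.3 = 0.8413.
Additional gain needed = 0.8413 − 0.2003 = 0.64.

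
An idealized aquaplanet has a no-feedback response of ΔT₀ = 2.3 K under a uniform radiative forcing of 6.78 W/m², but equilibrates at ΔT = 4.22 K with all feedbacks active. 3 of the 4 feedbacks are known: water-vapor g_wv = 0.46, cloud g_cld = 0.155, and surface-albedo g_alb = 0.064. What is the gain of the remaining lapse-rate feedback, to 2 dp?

Amplification A = ΔT/ΔT₀ = 4.22/2.3 = 1.835.
Total gain g = 1 − 1/A = 1 − 1/1.835 = 0.455.
Known gains sum to 0.46 + 0.155 + 0.064 = 0.679.
g_lr = 0.455 − 0.679 = -0.22.

-0.22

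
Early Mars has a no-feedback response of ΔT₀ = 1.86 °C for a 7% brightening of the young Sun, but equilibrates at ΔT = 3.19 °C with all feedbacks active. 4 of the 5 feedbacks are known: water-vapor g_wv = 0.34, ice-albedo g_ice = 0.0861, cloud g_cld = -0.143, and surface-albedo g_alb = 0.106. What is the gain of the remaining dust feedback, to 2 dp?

Amplification A = ΔT/ΔT₀ = 3.19/1.86 = 1.715.
Total gain g = 1 − 1/A = 1 − 1/1.715 = 0.4169.
Known gains sum to 0.34 + 0.0861 − 0.143 + 0.106 = 0.3891.
g_dust = 0.4169 − 0.3891 = 0.03.

0.03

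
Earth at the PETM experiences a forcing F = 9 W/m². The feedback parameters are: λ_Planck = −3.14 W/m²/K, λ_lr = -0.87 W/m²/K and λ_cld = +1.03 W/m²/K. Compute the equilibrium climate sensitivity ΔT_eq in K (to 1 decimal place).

3.0 K

Net feedback parameter λ = (−3.14) + (-0.87) + (+1.03) = -2.98 W/m²/K.
ΔT = −F/λ = −9/(-2.98) = 3.0 K.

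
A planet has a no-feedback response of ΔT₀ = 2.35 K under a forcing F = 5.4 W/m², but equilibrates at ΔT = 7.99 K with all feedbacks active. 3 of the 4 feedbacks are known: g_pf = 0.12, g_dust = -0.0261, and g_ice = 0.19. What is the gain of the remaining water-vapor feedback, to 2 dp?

0.42

Amplification A = ΔT/ΔT₀ = 7.99/2.35 = 3.4.
Total gain g = 1 − 1/A = 1 − 1/3.4 = 0.7059.
Known gains sum to 0.12 − 0.0261 + 0.19 = 0.2839.
g_wv = 0.7059 − 0.2839 = 0.42.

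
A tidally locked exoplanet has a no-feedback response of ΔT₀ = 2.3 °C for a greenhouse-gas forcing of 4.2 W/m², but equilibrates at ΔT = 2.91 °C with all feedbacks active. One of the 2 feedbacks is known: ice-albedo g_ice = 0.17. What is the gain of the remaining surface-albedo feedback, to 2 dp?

Amplification A = ΔT/ΔT₀ = 2.91/2.3 = 1.265.
Total gain g = 1 − 1/A = 1 − 1/1.265 = 0.2095.
The known gain is 0.17.
g_alb = 0.2095 − 0.17 = 0.04.

0.04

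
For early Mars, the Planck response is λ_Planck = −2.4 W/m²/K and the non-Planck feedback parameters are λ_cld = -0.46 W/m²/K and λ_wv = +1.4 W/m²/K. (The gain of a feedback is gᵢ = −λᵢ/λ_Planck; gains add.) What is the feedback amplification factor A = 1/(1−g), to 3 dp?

Convert to gains: g_cld = -0.46/2.4 = -0.1917; g_wv = 1.4/2.4 = 0.5833.
Total gain g = 0.3916.
A = 1/(1 − 0.3916) = 1.644.

1.644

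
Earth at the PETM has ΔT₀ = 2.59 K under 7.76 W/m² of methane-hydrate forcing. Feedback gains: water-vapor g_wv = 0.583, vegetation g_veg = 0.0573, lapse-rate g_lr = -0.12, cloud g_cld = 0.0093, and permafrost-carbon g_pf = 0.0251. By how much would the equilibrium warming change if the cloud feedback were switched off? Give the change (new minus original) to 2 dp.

-0.12 K

Original: g = 0.5547, ΔT = 2.59/(1−0.5547) = 5.8163 K.
Without cloud: g' = 0.5454, ΔT' = 2.59/(1−0.5454) = 5.6973 K.
Change = 5.6973 − 5.8163 = -0.12 K.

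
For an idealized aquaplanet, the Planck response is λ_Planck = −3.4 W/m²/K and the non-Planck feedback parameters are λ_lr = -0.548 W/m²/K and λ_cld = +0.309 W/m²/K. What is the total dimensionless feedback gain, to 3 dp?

-0.070

Convert to gains: g_lr = -0.548/3.4 = -0.1612; g_cld = 0.309/3.4 = 0.09088.
Total gain g = -0.07032.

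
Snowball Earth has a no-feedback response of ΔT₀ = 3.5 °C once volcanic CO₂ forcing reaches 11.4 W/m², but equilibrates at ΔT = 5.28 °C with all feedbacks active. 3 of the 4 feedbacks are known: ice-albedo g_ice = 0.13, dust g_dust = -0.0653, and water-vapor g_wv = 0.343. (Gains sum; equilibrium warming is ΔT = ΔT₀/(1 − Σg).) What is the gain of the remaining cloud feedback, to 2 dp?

-0.07

Amplification A = ΔT/ΔT₀ = 5.28/3.5 = 1.509.
Total gain g = 1 − 1/A = 1 − 1/1.509 = 0.3373.
Known gains sum to 0.13 − 0.0653 + 0.343 = 0.4077.
g_cld = 0.3373 − 0.4077 = -0.07.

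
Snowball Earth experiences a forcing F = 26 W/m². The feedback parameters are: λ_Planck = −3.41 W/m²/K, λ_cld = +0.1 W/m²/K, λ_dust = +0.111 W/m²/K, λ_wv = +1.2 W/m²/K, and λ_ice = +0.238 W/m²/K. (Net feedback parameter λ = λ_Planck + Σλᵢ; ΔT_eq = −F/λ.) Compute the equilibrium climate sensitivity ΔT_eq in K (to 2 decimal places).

14.76 K

Net feedback parameter λ = (−3.41) + (+0.1) + (+0.111) + (+1.2) + (+0.238) = -1.761 W/m²/K.
ΔT = −F/λ = −26/(-1.761) = 14.76 K.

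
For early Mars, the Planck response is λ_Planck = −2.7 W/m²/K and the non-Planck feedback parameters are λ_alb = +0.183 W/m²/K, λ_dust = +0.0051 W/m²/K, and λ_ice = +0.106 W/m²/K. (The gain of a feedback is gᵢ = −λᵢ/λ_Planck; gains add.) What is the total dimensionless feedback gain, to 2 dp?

0.11

Convert to gains: g_alb = 0.183/2.7 = 0.06778; g_dust = 0.0051/2.7 = 0.001889; g_ice = 0.106/2.7 = 0.03926.
Total gain g = 0.108929.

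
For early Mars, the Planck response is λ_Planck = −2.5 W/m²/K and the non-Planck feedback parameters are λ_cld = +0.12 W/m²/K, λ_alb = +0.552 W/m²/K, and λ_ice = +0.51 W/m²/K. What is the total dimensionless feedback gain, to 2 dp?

Convert to gains: g_cld = 0.12/2.5 = 0.048; g_alb = 0.552/2.5 = 0.2208; g_ice = 0.51/2.5 = 0.204.
Total gain g = 0.4728.

0.47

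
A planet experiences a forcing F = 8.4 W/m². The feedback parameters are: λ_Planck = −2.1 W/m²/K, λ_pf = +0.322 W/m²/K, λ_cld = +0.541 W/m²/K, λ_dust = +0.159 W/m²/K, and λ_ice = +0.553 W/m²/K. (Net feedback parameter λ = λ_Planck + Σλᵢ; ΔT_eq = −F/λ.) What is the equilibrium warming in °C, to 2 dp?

Net feedback parameter λ = (−2.1) + (+0.322) + (+0.541) + (+0.159) + (+0.553) = -0.525 W/m²/K.
ΔT = −F/λ = −8.4/(-0.525) = 16.00 °C.

16.00 °C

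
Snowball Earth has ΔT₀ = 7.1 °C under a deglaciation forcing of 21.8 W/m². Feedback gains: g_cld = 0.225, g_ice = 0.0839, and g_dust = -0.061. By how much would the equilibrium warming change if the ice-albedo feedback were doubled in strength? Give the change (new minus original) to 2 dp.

Original: g = 0.2479, ΔT = 7.1/(1−0.2479) = 9.4402 °C.
With doubled ice-albedo: g' = 0.3318, ΔT' = 7.1/(1−0.3318) = 10.6256 °C.
Change = 10.6256 − 9.4402 = 1.19 °C.

1.19 °C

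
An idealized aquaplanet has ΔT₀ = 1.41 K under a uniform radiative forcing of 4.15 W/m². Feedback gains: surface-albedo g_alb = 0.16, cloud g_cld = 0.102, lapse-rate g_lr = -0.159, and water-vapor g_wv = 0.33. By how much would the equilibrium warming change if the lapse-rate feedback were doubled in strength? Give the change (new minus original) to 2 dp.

Original: g = 0.433, ΔT = 1.41/(1−0.433) = 2.4868 K.
With doubled lapse-rate: g' = 0.274, ΔT' = 1.41/(1−0.274) = 1.9421 K.
Change = 1.9421 − 2.4868 = -0.54 K.

-0.54 K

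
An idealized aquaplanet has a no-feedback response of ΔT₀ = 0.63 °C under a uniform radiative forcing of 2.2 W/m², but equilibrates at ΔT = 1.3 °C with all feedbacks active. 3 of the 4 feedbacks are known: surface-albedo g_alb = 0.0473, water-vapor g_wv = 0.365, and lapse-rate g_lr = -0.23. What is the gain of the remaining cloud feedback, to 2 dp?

0.33

Amplification A = ΔT/ΔT₀ = 1.3/0.63 = 2.063.
Total gain g = 1 − 1/A = 1 − 1/2.063 = 0.5153.
Known gains sum to 0.0473 + 0.365 − 0.23 = 0.1823.
g_cld = 0.5153 − 0.1823 = 0.33.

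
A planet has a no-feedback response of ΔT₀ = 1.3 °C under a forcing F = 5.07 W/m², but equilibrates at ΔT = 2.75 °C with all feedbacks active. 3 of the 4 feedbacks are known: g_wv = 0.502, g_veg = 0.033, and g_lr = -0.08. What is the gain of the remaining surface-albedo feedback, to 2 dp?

0.07

Amplification A = ΔT/ΔT₀ = 2.75/1.3 = 2.115.
Total gain g = 1 − 1/A = 1 − 1/2.115 = 0.5272.
Known gains sum to 0.502 + 0.033 − 0.08 = 0.455.
g_alb = 0.5272 − 0.455 = 0.07.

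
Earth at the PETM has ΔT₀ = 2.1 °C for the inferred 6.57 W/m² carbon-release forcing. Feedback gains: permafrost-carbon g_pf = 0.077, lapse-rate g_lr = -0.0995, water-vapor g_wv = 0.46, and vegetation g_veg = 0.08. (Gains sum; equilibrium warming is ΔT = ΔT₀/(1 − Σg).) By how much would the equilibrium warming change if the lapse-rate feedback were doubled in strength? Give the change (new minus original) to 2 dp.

-0.74 °C

Original: g = 0.5175, ΔT = 2.1/(1−0.5175) = 4.3523 °C.
With doubled lapse-rate: g' = 0.418, ΔT' = 2.1/(1−0.418) = 3.6082 °C.
Change = 3.6082 − 4.3523 = -0.74 °C.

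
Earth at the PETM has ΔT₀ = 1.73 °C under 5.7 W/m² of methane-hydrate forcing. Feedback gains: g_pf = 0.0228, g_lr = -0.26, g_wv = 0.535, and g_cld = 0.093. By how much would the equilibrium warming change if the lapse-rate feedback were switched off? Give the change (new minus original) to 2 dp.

2.11 °C

Original: g = 0.3908, ΔT = 1.73/(1−0.3908) = 2.8398 °C.
Without lapse-rate: g' = 0.6508, ΔT' = 1.73/(1−0.6508) = 4.9542 °C.
Change = 4.9542 − 2.8398 = 2.11 °C.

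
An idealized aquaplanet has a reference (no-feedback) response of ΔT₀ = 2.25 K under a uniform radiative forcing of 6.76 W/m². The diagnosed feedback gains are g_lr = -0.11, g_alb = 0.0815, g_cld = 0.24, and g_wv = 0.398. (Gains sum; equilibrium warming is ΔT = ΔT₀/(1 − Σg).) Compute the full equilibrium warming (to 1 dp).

Total gain g = -0.11 + 0.0815 + 0.24 + 0.398 = 0.6095.
Amplification A = 1/(1 − 0.6095) = 2.561.
ΔT = 2.25 × 2.561 = 5.8 K.

5.8 K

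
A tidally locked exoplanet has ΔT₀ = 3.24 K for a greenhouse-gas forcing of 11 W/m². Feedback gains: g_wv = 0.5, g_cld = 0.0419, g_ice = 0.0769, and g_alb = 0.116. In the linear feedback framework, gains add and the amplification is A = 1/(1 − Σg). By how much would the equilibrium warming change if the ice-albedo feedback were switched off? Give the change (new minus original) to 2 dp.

-2.75 K

Original: g = 0.7348, ΔT = 3.24/(1−0.7348) = 12.2172 K.
Without ice-albedo: g' = 0.6579, ΔT' = 3.24/(1−0.6579) = 9.4709 K.
Change = 9.4709 − 12.2172 = -2.75 K.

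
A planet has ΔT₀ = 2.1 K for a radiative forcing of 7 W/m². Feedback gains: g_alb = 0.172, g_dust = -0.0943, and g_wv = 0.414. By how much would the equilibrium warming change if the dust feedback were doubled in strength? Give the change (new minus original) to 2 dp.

-0.65 K

Original: g = 0.4917, ΔT = 2.1/(1−0.4917) = 4.1314 K.
With doubled dust: g' = 0.3974, ΔT' = 2.1/(1−0.3974) = 3.4849 K.
Change = 3.4849 − 4.1314 = -0.65 K.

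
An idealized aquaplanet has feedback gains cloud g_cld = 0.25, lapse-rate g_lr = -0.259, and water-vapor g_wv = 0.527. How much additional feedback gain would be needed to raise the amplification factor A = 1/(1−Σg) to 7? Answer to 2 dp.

Current total gain = 0.518.
Target gain for A = 7: g* = 1 − 1/7 = 0.8571.
Additional gain needed = 0.8571 − 0.518 = 0.34.

0.34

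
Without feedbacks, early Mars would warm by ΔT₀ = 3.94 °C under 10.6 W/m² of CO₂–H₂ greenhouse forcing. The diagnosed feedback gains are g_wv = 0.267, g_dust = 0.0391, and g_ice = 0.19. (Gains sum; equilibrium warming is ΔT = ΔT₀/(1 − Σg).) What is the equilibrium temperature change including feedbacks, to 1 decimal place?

Total gain g = 0.267 + 0.0391 + 0.19 = 0.4961.
Amplification A = 1/(1 − 0.4961) = 1.985.
ΔT = 3.94 × 1.985 = 7.8 °C.

7.8 °C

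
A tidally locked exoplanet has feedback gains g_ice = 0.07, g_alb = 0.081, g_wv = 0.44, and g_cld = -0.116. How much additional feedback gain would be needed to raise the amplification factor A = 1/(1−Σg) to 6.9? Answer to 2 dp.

Current total gain = 0.475.
Target gain for A = 6.9: g* = 1 − 1/6.9 = 0.8551.
Additional gain needed = 0.8551 − 0.475 = 0.38.

0.38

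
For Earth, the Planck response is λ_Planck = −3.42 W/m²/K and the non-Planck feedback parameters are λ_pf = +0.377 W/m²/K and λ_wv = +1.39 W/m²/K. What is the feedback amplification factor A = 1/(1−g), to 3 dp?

2.069

Convert to gains: g_pf = 0.377/3.42 = 0.1102; g_wv = 1.39/3.42 = 0.4064.
Total gain g = 0.5166.
A = 1/(1 − 0.5166) = 2.069.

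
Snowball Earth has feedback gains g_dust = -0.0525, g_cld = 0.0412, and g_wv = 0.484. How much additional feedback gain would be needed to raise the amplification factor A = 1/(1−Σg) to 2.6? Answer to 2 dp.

0.14

Current total gain = 0.4727.
Target gain for A = 2.6: g* = 1 − 1/2.6 = 0.6154.
Additional gain needed = 0.6154 − 0.4727 = 0.14.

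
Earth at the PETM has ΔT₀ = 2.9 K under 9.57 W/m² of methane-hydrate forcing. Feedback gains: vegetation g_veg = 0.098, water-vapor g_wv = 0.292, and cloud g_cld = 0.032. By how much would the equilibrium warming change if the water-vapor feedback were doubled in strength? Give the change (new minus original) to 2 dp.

Original: g = 0.422, ΔT = 2.9/(1−0.422) = 5.0173 K.
With doubled water-vapor: g' = 0.714, ΔT' = 2.9/(1−0.714) = 10.1399 K.
Change = 10.1399 − 5.0173 = 5.12 K.

5.12 K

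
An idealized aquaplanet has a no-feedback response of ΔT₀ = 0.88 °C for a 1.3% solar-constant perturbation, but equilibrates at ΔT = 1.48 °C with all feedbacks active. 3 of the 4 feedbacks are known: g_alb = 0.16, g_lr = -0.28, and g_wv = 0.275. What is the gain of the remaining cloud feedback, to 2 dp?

0.25

Amplification A = ΔT/ΔT₀ = 1.48/0.88 = 1.682.
Total gain g = 1 − 1/A = 1 − 1/1.682 = 0.4055.
Known gains sum to 0.16 − 0.28 + 0.275 = 0.155.
g_cld = 0.4055 − 0.155 = 0.25.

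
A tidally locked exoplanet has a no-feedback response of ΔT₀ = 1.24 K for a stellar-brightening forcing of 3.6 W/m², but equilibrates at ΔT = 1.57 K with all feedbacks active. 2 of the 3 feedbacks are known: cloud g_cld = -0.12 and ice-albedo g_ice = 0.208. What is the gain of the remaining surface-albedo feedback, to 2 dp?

Amplification A = ΔT/ΔT₀ = 1.57/1.24 = 1.266.
Total gain g = 1 − 1/A = 1 − 1/1.266 = 0.2101.
Known gains sum to -0.12 + 0.208 = 0.088.
g_alb = 0.2101 − 0.088 = 0.12.

0.12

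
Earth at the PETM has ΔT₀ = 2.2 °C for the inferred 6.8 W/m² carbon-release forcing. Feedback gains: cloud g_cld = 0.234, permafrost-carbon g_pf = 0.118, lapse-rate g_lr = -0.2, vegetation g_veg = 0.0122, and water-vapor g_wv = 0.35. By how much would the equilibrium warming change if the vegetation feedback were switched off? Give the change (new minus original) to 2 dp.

Original: g = 0.5142, ΔT = 2.2/(1−0.5142) = 4.5286 °C.
Without vegetation: g' = 0.502, ΔT' = 2.2/(1−0.502) = 4.4177 °C.
Change = 4.4177 − 4.5286 = -0.11 °C.

-0.11 °C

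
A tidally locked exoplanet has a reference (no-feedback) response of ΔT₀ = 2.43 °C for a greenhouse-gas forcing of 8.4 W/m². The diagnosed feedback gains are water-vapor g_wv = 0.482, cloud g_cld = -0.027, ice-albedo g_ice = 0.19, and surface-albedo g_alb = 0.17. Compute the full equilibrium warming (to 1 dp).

Total gain g = 0.482 − 0.027 + 0.19 + 0.17 = 0.815.
Amplification A = 1/(1 − 0.815) = 5.405.
ΔT = 2.43 × 5.405 = 13.1 °C.

13.1 °C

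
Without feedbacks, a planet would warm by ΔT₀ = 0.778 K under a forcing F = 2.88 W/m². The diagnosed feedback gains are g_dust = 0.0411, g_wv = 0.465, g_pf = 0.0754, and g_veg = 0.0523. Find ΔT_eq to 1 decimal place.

2.1 K

Total gain g = 0.0411 + 0.465 + 0.0754 + 0.0523 = 0.6338.
Amplification A = 1/(1 − 0.6338) = 2.731.
ΔT = 0.778 × 2.731 = 2.1 K.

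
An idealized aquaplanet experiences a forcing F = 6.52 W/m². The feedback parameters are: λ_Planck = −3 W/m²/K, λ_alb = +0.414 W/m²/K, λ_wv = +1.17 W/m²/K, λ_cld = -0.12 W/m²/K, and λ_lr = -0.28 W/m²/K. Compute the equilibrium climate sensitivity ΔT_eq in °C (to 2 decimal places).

Net feedback parameter λ = (−3) + (+0.414) + (+1.17) + (-0.12) + (-0.28) = -1.816 W/m²/K.
ΔT = −F/λ = −6.52/(-1.816) = 3.59 °C.

3.59 °C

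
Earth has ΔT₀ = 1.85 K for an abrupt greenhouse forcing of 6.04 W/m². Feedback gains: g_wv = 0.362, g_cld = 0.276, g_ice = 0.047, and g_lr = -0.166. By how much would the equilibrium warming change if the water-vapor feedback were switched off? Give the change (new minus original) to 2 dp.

-1.65 K

Original: g = 0.519, ΔT = 1.85/(1−0.519) = 3.8462 K.
Without water-vapor: g' = 0.157, ΔT' = 1.85/(1−0.157) = 2.1945 K.
Change = 2.1945 − 3.8462 = -1.65 K.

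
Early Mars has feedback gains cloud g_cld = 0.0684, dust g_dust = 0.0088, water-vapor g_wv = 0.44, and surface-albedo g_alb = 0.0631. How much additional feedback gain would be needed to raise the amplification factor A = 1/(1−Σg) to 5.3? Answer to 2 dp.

0.23

Current total gain = 0.5803.
Target gain for A = 5.3: g* = 1 − 1/5.3 = 0.8113.
Additional gain needed = 0.8113 − 0.5803 = 0.23.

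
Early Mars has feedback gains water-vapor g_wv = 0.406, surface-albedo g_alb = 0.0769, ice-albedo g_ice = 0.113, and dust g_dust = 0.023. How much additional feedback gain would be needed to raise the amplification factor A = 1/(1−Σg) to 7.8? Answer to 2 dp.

Current total gain = 0.6189.
Target gain for A = 7.8: g* = 1 − 1/7.8 = 0.8718.
Additional gain needed = 0.8718 − 0.6189 = 0.25.

0.25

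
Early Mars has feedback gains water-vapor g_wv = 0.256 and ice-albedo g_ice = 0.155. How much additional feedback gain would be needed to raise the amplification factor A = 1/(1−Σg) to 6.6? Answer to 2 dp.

0.44

Current total gain = 0.411.
Target gain for A = 6.6: g* = 1 − 1/6.6 = 0.8485.
Additional gain needed = 0.8485 − 0.411 = 0.44.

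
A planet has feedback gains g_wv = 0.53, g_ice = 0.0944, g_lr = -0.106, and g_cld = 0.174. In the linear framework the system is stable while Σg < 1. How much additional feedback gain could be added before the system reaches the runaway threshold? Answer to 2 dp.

0.31

Current total gain = 0.53 + 0.0944 − 0.106 + 0.174 = 0.6924.
Margin to runaway = 1 − 0.6924 = 0.31.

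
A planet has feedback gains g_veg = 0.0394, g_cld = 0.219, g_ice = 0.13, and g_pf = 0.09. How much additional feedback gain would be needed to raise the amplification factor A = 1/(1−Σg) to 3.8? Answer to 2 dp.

0.26

Current total gain = 0.4784.
Target gain for A = 3.8: g* = 1 − 1/3.8 = 0.7368.
Additional gain needed = 0.7368 − 0.4784 = 0.26.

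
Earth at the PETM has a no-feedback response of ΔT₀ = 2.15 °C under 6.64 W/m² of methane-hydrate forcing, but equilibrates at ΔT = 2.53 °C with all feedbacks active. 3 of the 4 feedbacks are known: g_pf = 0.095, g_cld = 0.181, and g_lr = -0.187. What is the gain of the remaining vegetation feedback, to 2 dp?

Amplification A = ΔT/ΔT₀ = 2.53/2.15 = 1.177.
Total gain g = 1 − 1/A = 1 − 1/1.177 = 0.1504.
Known gains sum to 0.095 + 0.181 − 0.187 = 0.089.
g_veg = 0.1504 − 0.089 = 0.06.

0.06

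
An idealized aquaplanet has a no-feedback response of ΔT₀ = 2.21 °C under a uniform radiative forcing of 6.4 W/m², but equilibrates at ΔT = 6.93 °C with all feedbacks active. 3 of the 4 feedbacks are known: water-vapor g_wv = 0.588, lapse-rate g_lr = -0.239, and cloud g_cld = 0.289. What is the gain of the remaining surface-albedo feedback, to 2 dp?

Amplification A = ΔT/ΔT₀ = 6.93/2.21 = 3.136.
Total gain g = 1 − 1/A = 1 − 1/3.136 = 0.6811.
Known gains sum to 0.588 − 0.239 + 0.289 = 0.638.
g_alb = 0.6811 − 0.638 = 0.04.

0.04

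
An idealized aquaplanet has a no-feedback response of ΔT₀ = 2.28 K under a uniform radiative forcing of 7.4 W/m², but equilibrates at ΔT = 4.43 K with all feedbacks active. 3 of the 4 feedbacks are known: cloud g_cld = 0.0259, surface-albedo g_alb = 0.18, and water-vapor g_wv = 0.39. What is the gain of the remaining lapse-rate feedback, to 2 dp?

Amplification A = ΔT/ΔT₀ = 4.43/2.28 = 1.943.
Total gain g = 1 − 1/A = 1 − 1/1.943 = 0.4853.
Known gains sum to 0.0259 + 0.18 + 0.39 = 0.5959.
g_lr = 0.4853 − 0.5959 = -0.11.

-0.11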